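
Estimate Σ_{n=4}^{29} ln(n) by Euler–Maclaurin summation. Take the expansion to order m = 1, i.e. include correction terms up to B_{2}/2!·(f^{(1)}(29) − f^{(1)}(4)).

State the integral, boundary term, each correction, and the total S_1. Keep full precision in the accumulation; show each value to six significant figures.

S_1 ≈ 69.4652

The integral term ∫_4^29 ln(x) dx = 67.1064.
Endpoint term: (f(4) + f(29))/2 = (1.38629 + 3.36730)/2 = 2.37680.
Integral + boundary = 69.4832.
Order-1 term: 1/12 · (0.0344828 − 0.250000) = -0.0179598.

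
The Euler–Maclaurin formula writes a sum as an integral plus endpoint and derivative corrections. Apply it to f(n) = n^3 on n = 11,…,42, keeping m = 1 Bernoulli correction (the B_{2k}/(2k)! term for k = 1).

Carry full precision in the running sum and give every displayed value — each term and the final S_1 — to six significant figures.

S_1 ≈ 812384

The integral term ∫_11^42 x^3 dx = 774264.
Endpoint term: (f(11) + f(42))/2 = (1331.00 + 74088.0)/2 = 37709.5.
Running total after boundary: 811973.
Correction k=1: B_{2}/2! · (f^{(1)}(42) − f^{(1)}(11)) = 1/12 · (5292.00 − 363.000) = 410.750.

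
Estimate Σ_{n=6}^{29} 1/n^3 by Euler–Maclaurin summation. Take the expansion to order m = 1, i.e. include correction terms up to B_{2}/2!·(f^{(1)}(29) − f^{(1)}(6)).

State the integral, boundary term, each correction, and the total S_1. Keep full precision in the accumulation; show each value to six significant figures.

The integral term ∫_6^29 1/x^3 dx = 0.0132944.
Boundary: ½(f(6) + f(29)) = ½(0.00462963 + 4.10021e-05) = 0.00233532.
Running total after boundary: 0.0156297.
Correction k=1: B_{2}/2! · (f^{(1)}(29) − f^{(1)}(6)) = 1/12 · (-4.24160e-06 − (-0.00231481)) = 0.000192548.

S_1 ≈ 0.0158222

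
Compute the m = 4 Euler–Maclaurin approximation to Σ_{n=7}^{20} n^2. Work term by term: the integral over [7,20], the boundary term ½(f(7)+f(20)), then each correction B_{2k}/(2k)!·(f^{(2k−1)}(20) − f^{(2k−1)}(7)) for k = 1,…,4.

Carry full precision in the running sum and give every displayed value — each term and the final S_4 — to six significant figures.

S_4 ≈ 2779.00

∫_7^20 x^2 dx evaluates to 2552.33.
½[f(7) + f(20)] = ½[49.0000 + 400.000] = 224.500.
Running total after boundary: 2776.83.
k=1: B_{2}/(2)! × [f^{(1)}(20) − f^{(1)}(7)] = 1/12 × (40.0000 − 14.0000) = 2.16667.
Running total after k=1: 2779.00.
k=2: B_{4}/(4)! × [f^{(3)}(20) − f^{(3)}(7)] = −1/720 × (0.00000 − 0.00000) = 0.00000.
Running total after k=2: 2779.00.
k=3: B_{6}/(6)! × [f^{(5)}(20) − f^{(5)}(7)] = 1/30240 × (0.00000 − 0.00000) = 0.00000.
Running total after k=3: 2779.00.
k=4: B_{8}/(8)! × [f^{(7)}(20) − f^{(7)}(7)] = −1/1209600 × (0.00000 − 0.00000) = 0.00000.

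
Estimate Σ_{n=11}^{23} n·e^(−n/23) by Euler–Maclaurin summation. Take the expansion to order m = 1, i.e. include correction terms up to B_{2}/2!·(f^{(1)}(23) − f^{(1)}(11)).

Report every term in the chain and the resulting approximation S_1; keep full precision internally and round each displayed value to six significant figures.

S_1 ≈ 103.127

The integral term ∫_11^23 x·e^(−x/23) dx = 95.5144.
½[f(11) + f(23)] = ½[6.81847 + 8.46123] = 7.63985.
So far: 103.154.
k=1: B_{2}/(2)! × [f^{(1)}(23) − f^{(1)}(11)] = 1/12 × (0.00000 − 0.323405) = -0.0269505.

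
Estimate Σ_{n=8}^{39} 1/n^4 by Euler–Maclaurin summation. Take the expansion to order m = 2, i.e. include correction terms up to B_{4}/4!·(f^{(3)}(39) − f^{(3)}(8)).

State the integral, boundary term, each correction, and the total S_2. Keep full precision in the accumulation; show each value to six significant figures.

∫_8^39 1/x^4 dx evaluates to 0.000645422.
½[f(8) + f(39)] = ½[0.000244141 + 4.32257e-07] = 0.000122286.
So far: 0.000767709.
k=1: B_{2}/(2)! × [f^{(1)}(39) − f^{(1)}(8)] = 1/12 × (-4.43340e-08 − (-0.000122070)) = 1.01688e-05.
Running total after k=1: 0.000777878.
k=2: B_{4}/(4)! × [f^{(3)}(39) − f^{(3)}(8)] = −1/720 × (-8.74438e-10 − (-5.72205e-05)) = -7.94716e-08.

S_2 ≈ 0.000777798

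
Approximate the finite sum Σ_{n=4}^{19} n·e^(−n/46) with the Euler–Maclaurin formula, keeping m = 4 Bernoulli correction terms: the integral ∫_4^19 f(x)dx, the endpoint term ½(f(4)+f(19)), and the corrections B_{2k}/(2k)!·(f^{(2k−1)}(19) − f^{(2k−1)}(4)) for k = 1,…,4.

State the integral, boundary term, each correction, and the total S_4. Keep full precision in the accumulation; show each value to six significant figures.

S_4 ≈ 138.246

The integral term ∫_4^19 x·e^(−x/46) dx = 130.165.
Endpoint term: (f(4) + f(19))/2 = (3.66687 + 12.5710)/2 = 8.11895.
So far: 138.284.
k=1: B_{2}/(2)! × [f^{(1)}(19) − f^{(1)}(4)] = 1/12 × (0.388350 − 0.837002) = -0.0373877.
After k=1: 138.246.
k=2: B_{4}/(4)! × [f^{(3)}(19) − f^{(3)}(4)] = −1/720 × (0.000808893 − 0.00126202) = 6.29345e-07.
After k=2: 138.246.
k=3: B_{6}/(6)! × [f^{(5)}(19) − f^{(5)}(4)] = 1/30240 × (6.77814e-07 − 1.00590e-06) = -1.08494e-11.
After k=3: 138.246.
k=4: B_{8}/(8)! × [f^{(7)}(19) − f^{(7)}(4)] = −1/1209600 × (4.59997e-10 − 6.68894e-10) = 1.72699e-16.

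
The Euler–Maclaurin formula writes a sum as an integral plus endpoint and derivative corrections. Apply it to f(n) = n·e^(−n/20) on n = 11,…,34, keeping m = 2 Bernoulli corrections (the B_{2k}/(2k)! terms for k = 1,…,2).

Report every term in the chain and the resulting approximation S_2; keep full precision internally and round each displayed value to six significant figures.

Integral: ∫_11^34 x·e^(−x/20) dx = 160.411.
Boundary: ½(f(11) + f(34)) = ½(6.34645 + 6.21124) = 6.27884.
Running total after boundary: 166.690.
k=1: B_{2}/(2)! × [f^{(1)}(34) − f^{(1)}(11)] = 1/12 × (-0.127878 − 0.259627) = -0.0322922.
After k=1: 166.657.
k=2: B_{4}/(4)! × [f^{(3)}(34) − f^{(3)}(11)] = −1/720 × (0.000593721 − 0.00353382) = 4.08347e-06.

S_2 ≈ 166.657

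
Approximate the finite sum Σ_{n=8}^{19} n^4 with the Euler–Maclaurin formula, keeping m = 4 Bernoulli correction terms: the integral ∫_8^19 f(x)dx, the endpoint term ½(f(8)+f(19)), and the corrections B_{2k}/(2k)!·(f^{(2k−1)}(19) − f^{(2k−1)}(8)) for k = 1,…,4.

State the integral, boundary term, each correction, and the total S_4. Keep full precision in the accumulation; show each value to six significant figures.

∫_8^19 x^4 dx evaluates to 488666.
Boundary: ½(f(8) + f(19)) = ½(4096.00 + 130321) = 67208.5.
So far: 555875.
k=1: B_{2}/(2)! × [f^{(1)}(19) − f^{(1)}(8)] = 1/12 × (27436.0 − 2048.00) = 2115.67.
After k=1: 557990.
k=2: B_{4}/(4)! × [f^{(3)}(19) − f^{(3)}(8)] = −1/720 × (456.000 − 192.000) = -0.366667.
After k=2: 557990.
k=3: B_{6}/(6)! × [f^{(5)}(19) − f^{(5)}(8)] = 1/30240 × (0.00000 − 0.00000) = 0.00000.
After k=3: 557990.
k=4: B_{8}/(8)! × [f^{(7)}(19) − f^{(7)}(8)] = −1/1209600 × (0.00000 − 0.00000) = 0.00000.

S_4 ≈ 557990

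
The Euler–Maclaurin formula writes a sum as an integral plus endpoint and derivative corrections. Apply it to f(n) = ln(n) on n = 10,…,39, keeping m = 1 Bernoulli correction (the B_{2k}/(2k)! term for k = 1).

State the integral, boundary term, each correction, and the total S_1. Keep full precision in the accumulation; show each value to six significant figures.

S_1 ≈ 93.8299

The integral term ∫_10^39 ln(x) dx = 90.8531.
Boundary: ½(f(10) + f(39)) = ½(2.30259 + 3.66356) = 2.98307.
Running total after boundary: 93.8361.
Order-1 term: 1/12 · (0.0256410 − 0.100000) = -0.00619658.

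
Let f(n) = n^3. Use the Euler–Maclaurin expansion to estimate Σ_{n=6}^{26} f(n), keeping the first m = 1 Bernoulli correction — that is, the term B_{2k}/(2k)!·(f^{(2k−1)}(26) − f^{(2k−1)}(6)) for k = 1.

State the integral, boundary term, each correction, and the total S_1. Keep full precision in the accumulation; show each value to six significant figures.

Integral: ∫_6^26 x^3 dx = 113920.
Endpoint term: (f(6) + f(26))/2 = (216.000 + 17576.0)/2 = 8896.00.
Running total after boundary: 122816.
k=1: B_{2}/(2)! × [f^{(1)}(26) − f^{(1)}(6)] = 1/12 × (2028.00 − 108.000) = 160.000.

S_1 ≈ 122976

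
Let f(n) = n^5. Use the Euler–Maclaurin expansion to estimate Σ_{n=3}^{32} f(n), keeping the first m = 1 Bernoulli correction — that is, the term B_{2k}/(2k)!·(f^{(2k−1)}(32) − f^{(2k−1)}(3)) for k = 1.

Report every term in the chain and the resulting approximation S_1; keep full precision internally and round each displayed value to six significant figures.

The integral term ∫_3^32 x^5 dx = 1.78957e+08.
Endpoint term: (f(3) + f(32))/2 = (243.000 + 3.35544e+07)/2 = 1.67773e+07.
Running total after boundary: 1.95734e+08.
Correction k=1: B_{2}/2! · (f^{(1)}(32) − f^{(1)}(3)) = 1/12 · (5.24288e+06 − 405.000) = 436873.

S_1 ≈ 1.96171e+08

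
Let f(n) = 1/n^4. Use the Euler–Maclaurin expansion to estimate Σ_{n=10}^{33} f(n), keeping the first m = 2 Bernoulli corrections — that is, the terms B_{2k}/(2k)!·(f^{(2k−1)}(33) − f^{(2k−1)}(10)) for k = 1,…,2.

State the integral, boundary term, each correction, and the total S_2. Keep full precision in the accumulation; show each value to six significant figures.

S_2 ≈ 0.000377788

The integral term ∫_10^33 1/x^4 dx = 0.000324058.
Endpoint term: (f(10) + f(33))/2 = (0.000100000 + 8.43226e-07)/2 = 5.04216e-05.
Integral + boundary = 0.000374479.
k=1: B_{2}/(2)! × [f^{(1)}(33) − f^{(1)}(10)] = 1/12 × (-1.02209e-07 − (-4.00000e-05)) = 3.32482e-06.
Running total after k=1: 0.000377804.
k=2: B_{4}/(4)! × [f^{(3)}(33) − f^{(3)}(10)] = −1/720 × (-2.81568e-09 − (-1.20000e-05)) = -1.66628e-08.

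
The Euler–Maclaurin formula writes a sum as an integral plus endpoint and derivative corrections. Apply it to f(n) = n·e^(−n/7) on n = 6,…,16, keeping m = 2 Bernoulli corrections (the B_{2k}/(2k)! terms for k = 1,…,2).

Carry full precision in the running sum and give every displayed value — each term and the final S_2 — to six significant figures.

The integral term ∫_6^16 x·e^(−x/7) dx = 22.2440.
Boundary: ½(f(6) + f(16)) = ½(2.54624 + 1.62722) = 2.08673.
Integral + boundary = 24.3307.
k=1: B_{2}/(2)! × [f^{(1)}(16) − f^{(1)}(6)] = 1/12 × (-0.130759 − 0.0606247) = -0.0159486.
Partial sum through k=1: 24.3148.
k=2: B_{4}/(4)! × [f^{(3)}(16) − f^{(3)}(6)] = −1/720 × (0.00148253 − 0.0185586) = 2.37167e-05.

S_2 ≈ 24.3148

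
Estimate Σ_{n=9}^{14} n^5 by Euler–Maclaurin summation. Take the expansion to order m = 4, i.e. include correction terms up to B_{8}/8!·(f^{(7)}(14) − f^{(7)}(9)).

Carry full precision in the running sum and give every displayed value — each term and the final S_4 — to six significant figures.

S_4 ≈ 1.47805e+06

∫_9^14 x^5 dx evaluates to 1.16635e+06.
Endpoint term: (f(9) + f(14))/2 = (59049.0 + 537824)/2 = 298436.
Running total after boundary: 1.46479e+06.
k=1: B_{2}/(2)! × [f^{(1)}(14) − f^{(1)}(9)] = 1/12 × (192080 − 32805.0) = 13272.9.
After k=1: 1.47806e+06.
k=2: B_{4}/(4)! × [f^{(3)}(14) − f^{(3)}(9)] = −1/720 × (11760.0 − 4860.00) = -9.58333.
After k=2: 1.47805e+06.
k=3: B_{6}/(6)! × [f^{(5)}(14) − f^{(5)}(9)] = 1/30240 × (120.000 − 120.000) = 0.00000.
After k=3: 1.47805e+06.
k=4: B_{8}/(8)! × [f^{(7)}(14) − f^{(7)}(9)] = −1/1209600 × (0.00000 − 0.00000) = 0.00000.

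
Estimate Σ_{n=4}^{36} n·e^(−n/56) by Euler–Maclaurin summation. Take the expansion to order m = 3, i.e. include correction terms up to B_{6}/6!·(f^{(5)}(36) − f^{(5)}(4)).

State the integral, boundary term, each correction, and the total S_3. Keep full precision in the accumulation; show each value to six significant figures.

∫_4^36 x·e^(−x/56) dx evaluates to 419.511.
Endpoint term: (f(4) + f(36))/2 = (3.72425 + 18.9284)/2 = 11.3263.
So far: 430.837.
Order-1 term: 1/12 · (0.187781 − 0.864558) = -0.0563981.
After k=1: 430.781.
Order-2 term: −1/720 · (0.000395203 − 0.000869478) = 6.58715e-07.
After k=2: 430.781.
Order-3 term: 1/30240 · (2.32949e-07 − 4.66603e-07) = -7.72668e-12.

S_3 ≈ 430.781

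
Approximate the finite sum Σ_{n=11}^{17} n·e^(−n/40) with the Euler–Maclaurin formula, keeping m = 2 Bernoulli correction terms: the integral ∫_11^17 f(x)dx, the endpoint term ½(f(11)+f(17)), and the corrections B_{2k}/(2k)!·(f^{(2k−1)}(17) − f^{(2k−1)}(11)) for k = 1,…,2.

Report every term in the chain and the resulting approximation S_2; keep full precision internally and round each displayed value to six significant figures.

S_2 ≈ 68.6521

∫_11^17 x·e^(−x/40) dx evaluates to 58.9320.
Boundary: ½(f(11) + f(17)) = ½(8.35529 + 11.1141) = 9.73469.
Integral + boundary = 68.6667.
k=1: B_{2}/(2)! × [f^{(1)}(17) − f^{(1)}(11)] = 1/12 × (0.375918 − 0.550690) = -0.0145643.
Partial sum through k=1: 68.6521.
k=2: B_{4}/(4)! × [f^{(3)}(17) − f^{(3)}(11)] = −1/720 × (0.00105216 − 0.00129365) = 3.35397e-07.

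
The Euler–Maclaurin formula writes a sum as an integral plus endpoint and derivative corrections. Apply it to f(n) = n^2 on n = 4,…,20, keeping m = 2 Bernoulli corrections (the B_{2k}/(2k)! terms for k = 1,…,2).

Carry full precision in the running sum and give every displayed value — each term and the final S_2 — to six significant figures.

S_2 ≈ 2856.00

Integral: ∫_4^20 x^2 dx = 2645.33.
Endpoint term: (f(4) + f(20))/2 = (16.0000 + 400.000)/2 = 208.000.
Running total after boundary: 2853.33.
Correction k=1: B_{2}/2! · (f^{(1)}(20) − f^{(1)}(4)) = 1/12 · (40.0000 − 8.00000) = 2.66667.
Running total after k=1: 2856.00.
Correction k=2: B_{4}/4! · (f^{(3)}(20) − f^{(3)}(4)) = −1/720 · (0.00000 − 0.00000) = 0.00000.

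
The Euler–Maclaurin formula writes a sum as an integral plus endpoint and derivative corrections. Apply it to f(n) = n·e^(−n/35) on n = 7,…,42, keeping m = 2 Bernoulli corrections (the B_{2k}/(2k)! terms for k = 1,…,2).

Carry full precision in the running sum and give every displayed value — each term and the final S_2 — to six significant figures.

Integral: ∫_7^42 x·e^(−x/35) dx = 391.816.
½[f(7) + f(42)] = ½[5.73112 + 12.6502] = 9.19064.
So far: 401.006.
Correction k=1: B_{2}/2! · (f^{(1)}(42) − f^{(1)}(7)) = 1/12 · (-0.0602388 − 0.654985) = -0.0596020.
Partial sum through k=1: 400.947.
Correction k=2: B_{4}/4! · (f^{(3)}(42) − f^{(3)}(7)) = −1/720 · (0.000442571 − 0.00187138) = 1.98446e-06.

S_2 ≈ 400.947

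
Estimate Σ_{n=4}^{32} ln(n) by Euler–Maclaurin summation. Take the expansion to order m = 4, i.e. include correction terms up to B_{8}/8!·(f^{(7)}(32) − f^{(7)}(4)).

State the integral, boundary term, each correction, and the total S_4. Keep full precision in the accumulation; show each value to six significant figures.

The integral term ∫_4^32 ln(x) dx = 77.3584.
Boundary: ½(f(4) + f(32)) = ½(1.38629 + 3.46574) = 2.42602.
Integral + boundary = 79.7844.
Order-1 term: 1/12 · (0.0312500 − 0.250000) = -0.0182292.
After k=1: 79.7662.
Order-2 term: −1/720 · (6.10352e-05 − 0.0312500) = 4.33180e-05.
After k=2: 79.7662.
Order-3 term: 1/30240 · (7.15256e-07 − 0.0234375) = -7.75026e-07.
After k=3: 79.7662.
Order-4 term: −1/1209600 · (2.09548e-08 − 0.0439453) = 3.63304e-08.

S_4 ≈ 79.7662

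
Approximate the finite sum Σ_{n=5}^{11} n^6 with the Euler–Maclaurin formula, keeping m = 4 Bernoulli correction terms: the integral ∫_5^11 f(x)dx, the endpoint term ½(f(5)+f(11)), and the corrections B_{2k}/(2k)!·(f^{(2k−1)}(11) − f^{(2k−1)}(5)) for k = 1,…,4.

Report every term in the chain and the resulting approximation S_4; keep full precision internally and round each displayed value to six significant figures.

The integral term ∫_5^11 x^6 dx = 2.77272e+06.
½[f(5) + f(11)] = ½[15625.0 + 1.77156e+06] = 893593.
So far: 3.66631e+06.
Order-1 term: 1/12 · (966306 − 18750.0) = 78963.0.
After k=1: 3.74528e+06.
Order-2 term: −1/720 · (159720 − 15000.0) = -201.000.
After k=2: 3.74508e+06.
Order-3 term: 1/30240 · (7920.00 − 3600.00) = 0.142857.
After k=3: 3.74508e+06.
Order-4 term: −1/1209600 · (0.00000 − 0.00000) = 0.00000.

S_4 ≈ 3.74508e+06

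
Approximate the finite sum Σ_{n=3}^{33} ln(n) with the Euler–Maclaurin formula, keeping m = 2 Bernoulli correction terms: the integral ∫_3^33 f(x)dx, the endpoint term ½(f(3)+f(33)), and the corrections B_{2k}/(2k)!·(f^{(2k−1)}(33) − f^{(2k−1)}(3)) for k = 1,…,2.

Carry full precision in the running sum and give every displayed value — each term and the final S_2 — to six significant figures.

S_2 ≈ 84.3613

Integral: ∫_3^33 ln(x) dx = 82.0889.
Endpoint term: (f(3) + f(33))/2 = (1.09861 + 3.49651)/2 = 2.29756.
Integral + boundary = 84.3865.
k=1: B_{2}/(2)! × [f^{(1)}(33) − f^{(1)}(3)] = 1/12 × (0.0303030 − 0.333333) = -0.0252525.
Running total after k=1: 84.3612.
k=2: B_{4}/(4)! × [f^{(3)}(33) − f^{(3)}(3)] = −1/720 × (5.56529e-05 − 0.0740741) = 0.000102803.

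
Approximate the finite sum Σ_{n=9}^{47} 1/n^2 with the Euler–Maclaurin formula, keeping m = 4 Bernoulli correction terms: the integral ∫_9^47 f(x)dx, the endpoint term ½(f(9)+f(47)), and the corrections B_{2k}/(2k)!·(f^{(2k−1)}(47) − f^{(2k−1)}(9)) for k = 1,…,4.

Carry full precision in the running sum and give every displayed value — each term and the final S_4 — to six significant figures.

∫_9^47 1/x^2 dx evaluates to 0.0898345.
Boundary: ½(f(9) + f(47)) = ½(0.0123457 + 0.000452694) = 0.00639919.
Integral + boundary = 0.0962337.
Order-1 term: 1/12 · (-1.92636e-05 − (-0.00274348)) = 0.000227018.
Running total after k=1: 0.0964607.
Order-2 term: −1/720 · (-1.04646e-07 − (-0.000406442)) = -5.64358e-07.
Running total after k=2: 0.0964602.
Order-3 term: 1/30240 · (-1.42117e-09 − (-0.000150534)) = 4.97793e-09.
Running total after k=3: 0.0964602.
Order-4 term: −1/1209600 · (-3.60280e-11 − (-0.000104073)) = -8.60391e-11.

S_4 ≈ 0.0964602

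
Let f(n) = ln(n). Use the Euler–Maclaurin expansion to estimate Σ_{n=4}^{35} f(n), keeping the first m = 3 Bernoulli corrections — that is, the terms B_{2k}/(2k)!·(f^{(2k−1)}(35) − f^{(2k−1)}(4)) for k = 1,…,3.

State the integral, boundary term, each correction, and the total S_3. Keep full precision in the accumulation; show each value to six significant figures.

Integral: ∫_4^35 ln(x) dx = 87.8920.
Endpoint term: (f(4) + f(35))/2 = (1.38629 + 3.55535)/2 = 2.47082.
Integral + boundary = 90.3628.
Correction k=1: B_{2}/2! · (f^{(1)}(35) − f^{(1)}(4)) = 1/12 · (0.0285714 − 0.250000) = -0.0184524.
Partial sum through k=1: 90.3444.
Correction k=2: B_{4}/4! · (f^{(3)}(35) − f^{(3)}(4)) = −1/720 · (4.66472e-05 − 0.0312500) = 4.33380e-05.
Partial sum through k=2: 90.3444.
Correction k=3: B_{6}/6! · (f^{(5)}(35) − f^{(5)}(4)) = 1/30240 · (4.56952e-07 − 0.0234375) = -7.75034e-07.

S_3 ≈ 90.3444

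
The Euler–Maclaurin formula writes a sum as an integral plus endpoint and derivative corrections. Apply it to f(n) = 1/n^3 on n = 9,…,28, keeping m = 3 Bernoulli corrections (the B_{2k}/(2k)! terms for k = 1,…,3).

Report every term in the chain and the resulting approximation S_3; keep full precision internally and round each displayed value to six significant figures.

∫_9^28 1/x^3 dx evaluates to 0.00553508.
Endpoint term: (f(9) + f(28))/2 = (0.00137174 + 4.55539e-05)/2 = 0.000708648.
Running total after boundary: 0.00624373.
Order-1 term: 1/12 · (-4.88078e-06 − (-0.000457247)) = 3.76972e-05.
After k=1: 0.00628143.
Order-2 term: −1/720 · (-1.24510e-07 − (-0.000112901)) = -1.56633e-07.
After k=2: 0.00628127.
Order-3 term: 1/30240 · (-6.67016e-09 − (-5.85410e-05)) = 1.93566e-09.

S_3 ≈ 0.00628127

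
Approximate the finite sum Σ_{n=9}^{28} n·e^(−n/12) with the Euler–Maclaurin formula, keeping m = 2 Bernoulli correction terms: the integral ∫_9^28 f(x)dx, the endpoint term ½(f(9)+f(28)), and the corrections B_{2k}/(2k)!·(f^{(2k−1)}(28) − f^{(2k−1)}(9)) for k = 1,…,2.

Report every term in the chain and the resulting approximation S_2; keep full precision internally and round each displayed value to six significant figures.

The integral term ∫_9^28 x·e^(−x/12) dx = 72.4898.
Boundary: ½(f(9) + f(28)) = ½(4.25130 + 2.71522) = 3.48326.
Integral + boundary = 75.9731.
Correction k=1: B_{2}/2! · (f^{(1)}(28) − f^{(1)}(9)) = 1/12 · (-0.129296 − 0.118092) = -0.0206156.
After k=1: 75.9525.
Correction k=2: B_{4}/4! · (f^{(3)}(28) − f^{(3)}(9)) = −1/720 · (0.000448944 − 0.00738073) = 9.62748e-06.

S_2 ≈ 75.9525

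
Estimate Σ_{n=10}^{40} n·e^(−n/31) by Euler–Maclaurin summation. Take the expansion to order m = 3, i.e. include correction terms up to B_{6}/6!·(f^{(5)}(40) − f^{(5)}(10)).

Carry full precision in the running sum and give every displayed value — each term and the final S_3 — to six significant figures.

S_3 ≈ 323.959

∫_10^40 x·e^(−x/31) dx evaluates to 314.881.
½[f(10) + f(40)] = ½[7.24278 + 11.0073] = 9.12503.
So far: 324.006.
Correction k=1: B_{2}/2! · (f^{(1)}(40) − f^{(1)}(10)) = 1/12 · (-0.0798915 − 0.490640) = -0.0475443.
Partial sum through k=1: 323.959.
Correction k=2: B_{4}/4! · (f^{(3)}(40) − f^{(3)}(10)) = −1/720 · (0.000489566 − 0.00201789) = 2.12268e-06.
Partial sum through k=2: 323.959.
Correction k=3: B_{6}/6! · (f^{(5)}(40) − f^{(5)}(10)) = 1/30240 · (1.10537e-06 − 3.66830e-06) = -8.47527e-11.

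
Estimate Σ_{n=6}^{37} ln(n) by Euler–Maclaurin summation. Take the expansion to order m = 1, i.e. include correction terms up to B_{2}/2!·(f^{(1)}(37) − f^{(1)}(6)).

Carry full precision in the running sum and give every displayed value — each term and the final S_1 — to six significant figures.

∫_6^37 ln(x) dx evaluates to 91.8534.
Endpoint term: (f(6) + f(37))/2 = (1.79176 + 3.61092)/2 = 2.70134.
Running total after boundary: 94.5547.
k=1: B_{2}/(2)! × [f^{(1)}(37) − f^{(1)}(6)] = 1/12 × (0.0270270 − 0.166667) = -0.0116366.

S_1 ≈ 94.5431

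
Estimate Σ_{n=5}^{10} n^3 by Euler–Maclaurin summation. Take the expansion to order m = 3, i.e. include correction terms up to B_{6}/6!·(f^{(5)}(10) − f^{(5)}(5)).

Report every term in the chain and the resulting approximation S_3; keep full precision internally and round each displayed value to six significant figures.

S_3 ≈ 2925.00

Integral: ∫_5^10 x^3 dx = 2343.75.
½[f(5) + f(10)] = ½[125.000 + 1000.00] = 562.500.
Running total after boundary: 2906.25.
Order-1 term: 1/12 · (300.000 − 75.0000) = 18.7500.
Partial sum through k=1: 2925.00.
Order-2 term: −1/720 · (6.00000 − 6.00000) = 0.00000.
Partial sum through k=2: 2925.00.
Order-3 term: 1/30240 · (0.00000 − 0.00000) = 0.00000.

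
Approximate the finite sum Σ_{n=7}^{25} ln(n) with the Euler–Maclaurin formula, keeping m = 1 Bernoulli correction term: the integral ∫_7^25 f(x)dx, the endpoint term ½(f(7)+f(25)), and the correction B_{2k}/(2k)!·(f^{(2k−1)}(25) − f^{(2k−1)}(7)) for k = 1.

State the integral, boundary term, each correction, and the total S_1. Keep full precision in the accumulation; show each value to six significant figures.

S_1 ≈ 51.4243

Integral: ∫_7^25 ln(x) dx = 48.8505.
½[f(7) + f(25)] = ½[1.94591 + 3.21888] = 2.58239.
So far: 51.4329.
Order-1 term: 1/12 · (0.0400000 − 0.142857) = -0.00857143.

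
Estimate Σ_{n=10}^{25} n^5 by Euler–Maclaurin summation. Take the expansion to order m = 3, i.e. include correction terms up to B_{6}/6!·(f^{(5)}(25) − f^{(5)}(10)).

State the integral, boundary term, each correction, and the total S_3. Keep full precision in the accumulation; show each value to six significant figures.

The integral term ∫_10^25 x^5 dx = 4.05234e+07.
Endpoint term: (f(10) + f(25))/2 = (100000 + 9.76562e+06)/2 = 4.93281e+06.
Running total after boundary: 4.54562e+07.
k=1: B_{2}/(2)! × [f^{(1)}(25) − f^{(1)}(10)] = 1/12 × (1.95312e+06 − 50000.0) = 158594.
Running total after k=1: 4.56148e+07.
k=2: B_{4}/(4)! × [f^{(3)}(25) − f^{(3)}(10)] = −1/720 × (37500.0 − 6000.00) = -43.7500.
Running total after k=2: 4.56148e+07.
k=3: B_{6}/(6)! × [f^{(5)}(25) − f^{(5)}(10)] = 1/30240 × (120.000 − 120.000) = 0.00000.

S_3 ≈ 4.56148e+07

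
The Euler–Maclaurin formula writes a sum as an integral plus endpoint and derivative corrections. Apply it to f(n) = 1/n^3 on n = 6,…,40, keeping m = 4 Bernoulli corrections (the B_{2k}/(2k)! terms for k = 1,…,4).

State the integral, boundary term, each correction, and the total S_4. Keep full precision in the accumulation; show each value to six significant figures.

S_4 ≈ 0.0160901

The integral term ∫_6^40 1/x^3 dx = 0.0135764.
Boundary: ½(f(6) + f(40)) = ½(0.00462963 + 1.56250e-05) = 0.00232263.
Running total after boundary: 0.0158990.
Correction k=1: B_{2}/2! · (f^{(1)}(40) − f^{(1)}(6)) = 1/12 · (-1.17187e-06 − (-0.00231481)) = 0.000192804.
After k=1: 0.0160918.
Correction k=2: B_{4}/4! · (f^{(3)}(40) − f^{(3)}(6)) = −1/720 · (-1.46484e-08 − (-0.00128601)) = -1.78610e-06.
After k=2: 0.0160900.
Correction k=3: B_{6}/6! · (f^{(5)}(40) − f^{(5)}(6)) = 1/30240 · (-3.84521e-10 − (-0.00150034)) = 4.96145e-08.
After k=3: 0.0160901.
Correction k=4: B_{8}/8! · (f^{(7)}(40) − f^{(7)}(6)) = −1/1209600 · (-1.73035e-11 − (-0.00300069)) = -2.48073e-09.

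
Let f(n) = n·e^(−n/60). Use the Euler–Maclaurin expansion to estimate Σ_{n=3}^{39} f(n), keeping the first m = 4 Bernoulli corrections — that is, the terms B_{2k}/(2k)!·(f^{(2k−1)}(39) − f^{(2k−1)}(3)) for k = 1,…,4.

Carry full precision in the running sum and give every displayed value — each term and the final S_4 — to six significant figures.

S_4 ≈ 506.242

∫_3^39 x·e^(−x/60) dx evaluates to 494.695.
Boundary: ½(f(3) + f(39)) = ½(2.85369 + 20.3598) = 11.6067.
So far: 506.302.
Correction k=1: B_{2}/2! · (f^{(1)}(39) − f^{(1)}(3)) = 1/12 · (0.182716 − 0.903668) = -0.0600793.
After k=1: 506.242.
Correction k=2: B_{4}/4! · (f^{(3)}(39) − f^{(3)}(3)) = −1/720 · (0.000340780 − 0.000779480) = 6.09305e-07.
After k=2: 506.242.
Correction k=3: B_{6}/6! · (f^{(5)}(39) − f^{(5)}(3)) = 1/30240 · (1.75224e-07 − 3.63317e-07) = -6.22001e-12.
After k=3: 506.242.
Correction k=4: B_{8}/8! · (f^{(7)}(39) − f^{(7)}(3)) = −1/1209600 · (7.10518e-11 − 1.41698e-10) = 5.84043e-17.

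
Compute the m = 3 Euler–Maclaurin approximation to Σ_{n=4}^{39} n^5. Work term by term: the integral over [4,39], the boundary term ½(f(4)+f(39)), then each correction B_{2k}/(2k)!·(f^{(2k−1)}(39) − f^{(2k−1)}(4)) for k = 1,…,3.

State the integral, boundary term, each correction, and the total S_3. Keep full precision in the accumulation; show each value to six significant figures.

Integral: ∫_4^39 x^5 dx = 5.86457e+08.
½[f(4) + f(39)] = ½[1024.00 + 9.02242e+07] = 4.51126e+07.
Running total after boundary: 6.31569e+08.
Order-1 term: 1/12 · (1.15672e+07 − 1280.00) = 963827.
Running total after k=1: 6.32533e+08.
Order-2 term: −1/720 · (91260.0 − 960.000) = -125.417.
Running total after k=2: 6.32533e+08.
Order-3 term: 1/30240 · (120.000 − 120.000) = 0.00000.

S_3 ≈ 6.32533e+08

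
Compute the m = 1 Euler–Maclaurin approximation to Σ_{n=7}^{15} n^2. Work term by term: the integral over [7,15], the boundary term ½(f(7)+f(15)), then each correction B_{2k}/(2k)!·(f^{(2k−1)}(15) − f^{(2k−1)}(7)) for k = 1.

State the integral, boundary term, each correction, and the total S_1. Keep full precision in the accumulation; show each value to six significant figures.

S_1 ≈ 1149.00

∫_7^15 x^2 dx evaluates to 1010.67.
½[f(7) + f(15)] = ½[49.0000 + 225.000] = 137.000.
So far: 1147.67.
Correction k=1: B_{2}/2! · (f^{(1)}(15) − f^{(1)}(7)) = 1/12 · (30.0000 − 14.0000) = 1.33333.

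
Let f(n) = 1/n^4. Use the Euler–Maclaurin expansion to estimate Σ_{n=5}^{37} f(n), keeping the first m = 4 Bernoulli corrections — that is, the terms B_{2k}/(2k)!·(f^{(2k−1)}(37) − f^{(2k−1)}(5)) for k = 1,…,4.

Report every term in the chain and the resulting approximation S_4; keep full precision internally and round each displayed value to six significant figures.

The integral term ∫_5^37 1/x^4 dx = 0.00266009.
Boundary: ½(f(5) + f(37)) = ½(0.00160000 + 5.33572e-07) = 0.000800267.
Integral + boundary = 0.00346035.
k=1: B_{2}/(2)! × [f^{(1)}(37) − f^{(1)}(5)] = 1/12 × (-5.76835e-08 − (-0.00128000)) = 0.000106662.
After k=1: 0.00356701.
k=2: B_{4}/(4)! × [f^{(3)}(37) − f^{(3)}(5)] = −1/720 × (-1.26406e-09 − (-0.00153600)) = -2.13333e-06.
After k=2: 0.00356488.
k=3: B_{6}/(6)! × [f^{(5)}(37) − f^{(5)}(5)] = 1/30240 × (-5.17075e-11 − (-0.00344064)) = 1.13778e-07.
After k=3: 0.00356500.
k=4: B_{8}/(8)! × [f^{(7)}(37) − f^{(7)}(5)] = −1/1209600 × (-3.39933e-12 − (-0.0123863)) = -1.02400e-08.

S_4 ≈ 0.00356498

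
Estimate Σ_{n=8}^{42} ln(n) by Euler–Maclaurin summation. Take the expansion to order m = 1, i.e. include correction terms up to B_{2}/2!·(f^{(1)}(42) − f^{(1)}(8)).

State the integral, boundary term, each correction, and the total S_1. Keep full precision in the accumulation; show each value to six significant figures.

S_1 ≈ 109.247

∫_8^42 ln(x) dx evaluates to 106.347.
Boundary: ½(f(8) + f(42)) = ½(2.07944 + 3.73767) = 2.90856.
Integral + boundary = 109.255.
Correction k=1: B_{2}/2! · (f^{(1)}(42) − f^{(1)}(8)) = 1/12 · (0.0238095 − 0.125000) = -0.00843254.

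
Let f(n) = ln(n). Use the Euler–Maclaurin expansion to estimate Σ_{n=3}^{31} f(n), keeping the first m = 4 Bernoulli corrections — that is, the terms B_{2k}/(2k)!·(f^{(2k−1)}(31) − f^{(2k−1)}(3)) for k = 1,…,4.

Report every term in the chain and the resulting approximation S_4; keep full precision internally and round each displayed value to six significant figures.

S_4 ≈ 77.3991

∫_3^31 ln(x) dx evaluates to 75.1578.
½[f(3) + f(31)] = ½[1.09861 + 3.43399] = 2.26630.
So far: 77.4241.
Order-1 term: 1/12 · (0.0322581 − 0.333333) = -0.0250896.
Partial sum through k=1: 77.3990.
Order-2 term: −1/720 · (6.71344e-05 − 0.0740741) = 0.000102787.
Partial sum through k=2: 77.3991.
Order-3 term: 1/30240 · (8.38306e-07 − 0.0987654) = -3.26602e-06.
Partial sum through k=3: 77.3991.
Order-4 term: −1/1209600 · (2.61698e-08 − 0.329218) = 2.72171e-07.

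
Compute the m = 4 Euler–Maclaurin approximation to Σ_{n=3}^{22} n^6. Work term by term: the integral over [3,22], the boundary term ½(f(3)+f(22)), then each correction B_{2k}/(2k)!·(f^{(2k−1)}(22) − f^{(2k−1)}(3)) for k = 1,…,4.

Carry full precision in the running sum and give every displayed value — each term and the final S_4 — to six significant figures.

Integral: ∫_3^22 x^6 dx = 3.56337e+08.
½[f(3) + f(22)] = ½[729.000 + 1.13380e+08] = 5.66903e+07.
So far: 4.13027e+08.
Correction k=1: B_{2}/2! · (f^{(1)}(22) − f^{(1)}(3)) = 1/12 · (3.09218e+07 − 1458.00) = 2.57669e+06.
Running total after k=1: 4.15604e+08.
Correction k=2: B_{4}/4! · (f^{(3)}(22) − f^{(3)}(3)) = −1/720 · (1.27776e+06 − 3240.00) = -1770.17.
Running total after k=2: 4.15602e+08.
Correction k=3: B_{6}/6! · (f^{(5)}(22) − f^{(5)}(3)) = 1/30240 · (15840.0 − 2160.00) = 0.452381.
Running total after k=3: 4.15602e+08.
Correction k=4: B_{8}/8! · (f^{(7)}(22) − f^{(7)}(3)) = −1/1209600 · (0.00000 − 0.00000) = 0.00000.

S_4 ≈ 4.15602e+08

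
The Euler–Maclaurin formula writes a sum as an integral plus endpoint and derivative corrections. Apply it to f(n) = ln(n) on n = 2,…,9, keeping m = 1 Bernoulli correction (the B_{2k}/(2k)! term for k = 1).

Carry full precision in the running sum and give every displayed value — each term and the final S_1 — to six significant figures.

S_1 ≈ 12.8015

The integral term ∫_2^9 ln(x) dx = 11.3887.
½[f(2) + f(9)] = ½[0.693147 + 2.19722] = 1.44519.
Running total after boundary: 12.8339.
Order-1 term: 1/12 · (0.111111 − 0.500000) = -0.0324074.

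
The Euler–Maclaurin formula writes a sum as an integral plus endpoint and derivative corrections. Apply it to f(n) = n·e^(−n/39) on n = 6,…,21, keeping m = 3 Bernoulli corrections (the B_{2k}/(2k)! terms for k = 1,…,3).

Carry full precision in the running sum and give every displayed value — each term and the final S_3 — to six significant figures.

S_3 ≈ 147.676

∫_6^21 x·e^(−x/39) dx evaluates to 139.013.
Endpoint term: (f(6) + f(21))/2 = (5.14442 + 12.2566)/2 = 8.70049.
Integral + boundary = 147.714.
Order-1 term: 1/12 · (0.269375 − 0.725496) = -0.0380101.
Running total after k=1: 147.676.
Order-2 term: −1/720 · (0.000944553 − 0.00160441) = 9.16464e-07.
Running total after k=2: 147.676.
Order-3 term: 1/30240 · (1.12558e-06 − 1.79607e-06) = -2.21725e-11.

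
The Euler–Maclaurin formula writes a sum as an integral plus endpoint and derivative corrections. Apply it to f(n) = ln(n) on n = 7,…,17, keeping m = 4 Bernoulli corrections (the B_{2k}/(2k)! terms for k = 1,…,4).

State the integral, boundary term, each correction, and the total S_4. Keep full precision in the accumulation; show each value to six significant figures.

The integral term ∫_7^17 ln(x) dx = 24.5433.
Endpoint term: (f(7) + f(17))/2 = (1.94591 + 2.83321)/2 = 2.38956.
Integral + boundary = 26.9328.
Order-1 term: 1/12 · (0.0588235 − 0.142857) = -0.00700280.
Running total after k=1: 26.9258.
Order-2 term: −1/720 · (0.000407083 − 0.00583090) = 7.53308e-06.
Running total after k=2: 26.9258.
Order-3 term: 1/30240 · (1.69031e-05 − 0.00142798) = -4.66625e-08.
Running total after k=3: 26.9258.
Order-4 term: −1/1209600 · (1.75465e-06 − 0.000874271) = 7.21327e-10.

S_4 ≈ 26.9258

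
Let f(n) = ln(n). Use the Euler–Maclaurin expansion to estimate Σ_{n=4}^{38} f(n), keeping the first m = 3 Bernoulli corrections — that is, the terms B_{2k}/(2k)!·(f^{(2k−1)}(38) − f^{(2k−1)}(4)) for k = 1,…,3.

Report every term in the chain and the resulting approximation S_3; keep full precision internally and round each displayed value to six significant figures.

S_3 ≈ 101.176

∫_4^38 ln(x) dx evaluates to 98.6831.
Boundary: ½(f(4) + f(38)) = ½(1.38629 + 3.63759) = 2.51194.
Running total after boundary: 101.195.
k=1: B_{2}/(2)! × [f^{(1)}(38) − f^{(1)}(4)] = 1/12 × (0.0263158 − 0.250000) = -0.0186404.
Partial sum through k=1: 101.176.
k=2: B_{4}/(4)! × [f^{(3)}(38) − f^{(3)}(4)] = −1/720 × (3.64485e-05 − 0.0312500) = 4.33522e-05.
Partial sum through k=2: 101.176.
k=3: B_{6}/(6)! × [f^{(5)}(38) − f^{(5)}(4)] = 1/30240 × (3.02896e-07 − 0.0234375) = -7.75040e-07.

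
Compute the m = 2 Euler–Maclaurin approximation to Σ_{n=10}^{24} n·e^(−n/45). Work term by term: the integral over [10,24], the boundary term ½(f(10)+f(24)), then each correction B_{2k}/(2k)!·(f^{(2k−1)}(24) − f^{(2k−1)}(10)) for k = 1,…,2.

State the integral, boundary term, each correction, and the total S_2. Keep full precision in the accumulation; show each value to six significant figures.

Integral: ∫_10^24 x·e^(−x/45) dx = 160.289.
½[f(10) + f(24)] = ½[8.00737 + 14.0795] = 11.0434.
So far: 171.332.
k=1: B_{2}/(2)! × [f^{(1)}(24) − f^{(1)}(10)] = 1/12 × (0.273768 − 0.622796) = -0.0290856.
After k=1: 171.303.
k=2: B_{4}/(4)! × [f^{(3)}(24) − f^{(3)}(10)] = −1/720 × (0.000714598 − 0.00109841) = 5.33066e-07.

S_2 ≈ 171.303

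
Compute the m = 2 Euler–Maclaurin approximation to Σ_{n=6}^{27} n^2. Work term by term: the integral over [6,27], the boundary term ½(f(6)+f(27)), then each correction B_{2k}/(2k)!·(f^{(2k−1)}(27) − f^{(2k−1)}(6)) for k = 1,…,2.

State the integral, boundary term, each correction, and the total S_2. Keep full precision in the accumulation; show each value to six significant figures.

S_2 ≈ 6875.00

Integral: ∫_6^27 x^2 dx = 6489.00.
½[f(6) + f(27)] = ½[36.0000 + 729.000] = 382.500.
Integral + boundary = 6871.50.
k=1: B_{2}/(2)! × [f^{(1)}(27) − f^{(1)}(6)] = 1/12 × (54.0000 − 12.0000) = 3.50000.
Running total after k=1: 6875.00.
k=2: B_{4}/(4)! × [f^{(3)}(27) − f^{(3)}(6)] = −1/720 × (0.00000 − 0.00000) = 0.00000.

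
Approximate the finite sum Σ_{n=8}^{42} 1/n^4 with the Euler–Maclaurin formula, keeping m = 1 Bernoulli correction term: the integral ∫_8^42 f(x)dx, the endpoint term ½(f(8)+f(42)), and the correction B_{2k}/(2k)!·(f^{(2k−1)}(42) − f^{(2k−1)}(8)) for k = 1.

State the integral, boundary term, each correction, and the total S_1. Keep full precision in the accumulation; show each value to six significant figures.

S_1 ≈ 0.000778943

Integral: ∫_8^42 1/x^4 dx = 0.000646543.
Boundary: ½(f(8) + f(42)) = ½(0.000244141 + 3.21368e-07) = 0.000122231.
Integral + boundary = 0.000768774.
k=1: B_{2}/(2)! × [f^{(1)}(42) − f^{(1)}(8)] = 1/12 × (-3.06065e-08 − (-0.000122070)) = 1.01700e-05.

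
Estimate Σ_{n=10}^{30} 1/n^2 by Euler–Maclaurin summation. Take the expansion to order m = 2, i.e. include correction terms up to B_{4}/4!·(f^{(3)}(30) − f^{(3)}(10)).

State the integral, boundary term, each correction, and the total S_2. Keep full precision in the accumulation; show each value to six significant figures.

S_2 ≈ 0.0723824

The integral term ∫_10^30 1/x^2 dx = 0.0666667.
Endpoint term: (f(10) + f(30))/2 = (0.0100000 + 0.00111111)/2 = 0.00555556.
Integral + boundary = 0.0722222.
k=1: B_{2}/(2)! × [f^{(1)}(30) − f^{(1)}(10)] = 1/12 × (-7.40741e-05 − (-0.00200000)) = 0.000160494.
Partial sum through k=1: 0.0723827.
k=2: B_{4}/(4)! × [f^{(3)}(30) − f^{(3)}(10)] = −1/720 × (-9.87654e-07 − (-0.000240000)) = -3.31962e-07.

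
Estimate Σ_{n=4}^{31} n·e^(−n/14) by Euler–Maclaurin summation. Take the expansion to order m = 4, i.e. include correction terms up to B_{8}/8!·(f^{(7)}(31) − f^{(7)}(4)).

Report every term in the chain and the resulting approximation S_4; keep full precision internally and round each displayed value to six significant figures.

S_4 ≈ 123.697

The integral term ∫_4^31 x·e^(−x/14) dx = 120.556.
½[f(4) + f(31)] = ½[3.00591 + 3.38618] = 3.19604.
Integral + boundary = 123.752.
Order-1 term: 1/12 · (-0.132638 − 0.536769) = -0.0557840.
Running total after k=1: 123.697.
Order-2 term: −1/720 · (0.000437881 − 0.0104068) = 1.38457e-05.
Running total after k=2: 123.697.
Order-3 term: 1/30240 · (7.92086e-06 − 9.22188e-05) = -2.78763e-09.
Running total after k=3: 123.697.
Order-4 term: −1/1209600 · (6.94267e-08 − 6.70112e-07) = 4.96598e-13.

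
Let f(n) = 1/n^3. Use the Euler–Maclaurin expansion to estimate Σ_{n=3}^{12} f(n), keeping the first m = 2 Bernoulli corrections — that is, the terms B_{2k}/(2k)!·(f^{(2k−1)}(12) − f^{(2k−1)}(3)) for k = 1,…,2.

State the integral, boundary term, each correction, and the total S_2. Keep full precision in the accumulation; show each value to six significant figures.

S_2 ≈ 0.0738513

∫_3^12 1/x^3 dx evaluates to 0.0520833.
½[f(3) + f(12)] = ½[0.0370370 + 0.000578704] = 0.0188079.
So far: 0.0708912.
Correction k=1: B_{2}/2! · (f^{(1)}(12) − f^{(1)}(3)) = 1/12 · (-0.000144676 − (-0.0370370)) = 0.00307436.
After k=1: 0.0739656.
Correction k=2: B_{4}/4! · (f^{(3)}(12) − f^{(3)}(3)) = −1/720 · (-2.00939e-05 − (-0.0823045)) = -0.000114284.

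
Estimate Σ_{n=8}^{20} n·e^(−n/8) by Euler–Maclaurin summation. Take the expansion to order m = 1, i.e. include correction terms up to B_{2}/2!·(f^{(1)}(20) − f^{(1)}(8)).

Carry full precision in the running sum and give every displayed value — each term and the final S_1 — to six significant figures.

Integral: ∫_8^20 x·e^(−x/8) dx = 28.7015.
Boundary: ½(f(8) + f(20)) = ½(2.94304 + 1.64170) = 2.29237.
Running total after boundary: 30.9939.
k=1: B_{2}/(2)! × [f^{(1)}(20) − f^{(1)}(8)] = 1/12 × (-0.123127 − 0.00000) = -0.0102606.

S_1 ≈ 30.9836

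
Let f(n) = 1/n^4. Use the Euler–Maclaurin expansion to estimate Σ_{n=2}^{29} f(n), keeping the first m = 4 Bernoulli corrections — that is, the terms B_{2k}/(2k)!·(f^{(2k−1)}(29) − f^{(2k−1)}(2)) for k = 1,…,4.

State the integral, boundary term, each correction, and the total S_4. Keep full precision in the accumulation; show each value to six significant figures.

The integral term ∫_2^29 1/x^4 dx = 0.0416530.
Endpoint term: (f(2) + f(29))/2 = (0.0625000 + 1.41387e-06)/2 = 0.0312507.
Running total after boundary: 0.0729037.
k=1: B_{2}/(2)! × [f^{(1)}(29) − f^{(1)}(2)] = 1/12 × (-1.95016e-07 − (-0.125000)) = 0.0104167.
After k=1: 0.0833204.
k=2: B_{4}/(4)! × [f^{(3)}(29) − f^{(3)}(2)] = −1/720 × (-6.95657e-09 − (-0.937500)) = -0.00130208.
After k=2: 0.0820183.
k=3: B_{6}/(6)! × [f^{(5)}(29) − f^{(5)}(2)] = 1/30240 × (-4.63220e-10 − (-13.1250)) = 0.000434028.
After k=3: 0.0824523.
k=4: B_{8}/(8)! × [f^{(7)}(29) − f^{(7)}(2)] = −1/1209600 × (-4.95717e-11 − (-295.312)) = -0.000244141.

S_4 ≈ 0.0822082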